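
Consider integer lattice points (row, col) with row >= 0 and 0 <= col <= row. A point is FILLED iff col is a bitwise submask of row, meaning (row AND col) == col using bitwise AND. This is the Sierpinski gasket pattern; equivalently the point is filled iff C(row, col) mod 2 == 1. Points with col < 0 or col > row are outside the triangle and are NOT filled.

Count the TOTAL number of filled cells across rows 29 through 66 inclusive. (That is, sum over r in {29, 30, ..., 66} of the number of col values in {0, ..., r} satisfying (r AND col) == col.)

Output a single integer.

r29=11101 pc4: +16 =16
r30=11110 pc4: +16 =32
r31=11111 pc5: +32 =64
r32=100000 pc1: +2 =66
r33=100001 pc2: +4 =70
r34=100010 pc2: +4 =74
r35=100011 pc3: +8 =82
r36=100100 pc2: +4 =86
r37=100101 pc3: +8 =94
r38=100110 pc3: +8 =102
r39=100111 pc4: +16 =118
r40=101000 pc2: +4 =122
r41=101001 pc3: +8 =130
r42=101010 pc3: +8 =138
r43=101011 pc4: +16 =154
r44=101100 pc3: +8 =162
r45=101101 pc4: +16 =178
r46=101110 pc4: +16 =194
r47=101111 pc5: +32 =226
r48=110000 pc2: +4 =230
r49=110001 pc3: +8 =238
r50=110010 pc3: +8 =246
r51=110011 pc4: +16 =262
r52=110100 pc3: +8 =270
r53=110101 pc4: +16 =286
r54=110110 pc4: +16 =302
r55=110111 pc5: +32 =334
r56=111000 pc3: +8 =342
r57=111001 pc4: +16 =358
r58=111010 pc4: +16 =374
r59=111011 pc5: +32 =406
r60=111100 pc4: +16 =422
r61=111101 pc5: +32 =454
r62=111110 pc5: +32 =486
r63=111111 pc6: +64 =550
r64=1000000 pc1: +2 =552
r65=1000001 pc2: +4 =556
r66=1000010 pc2: +4 =560

Answer: 560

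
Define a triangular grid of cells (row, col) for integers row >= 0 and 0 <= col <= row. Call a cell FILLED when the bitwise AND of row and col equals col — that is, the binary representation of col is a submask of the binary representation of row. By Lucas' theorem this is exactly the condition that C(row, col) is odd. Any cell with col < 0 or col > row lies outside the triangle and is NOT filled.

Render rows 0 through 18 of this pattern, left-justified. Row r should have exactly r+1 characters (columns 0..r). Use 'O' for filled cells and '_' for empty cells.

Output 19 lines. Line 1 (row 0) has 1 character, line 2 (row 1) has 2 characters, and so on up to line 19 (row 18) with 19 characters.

Answer: O
OO
O_O
OOOO
O___O
OO__OO
O_O_O_O
OOOOOOOO
O_______O
OO______OO
O_O_____O_O
OOOO____OOOO
O___O___O___O
OO__OO__OO__OO
O_O_O_O_O_O_O_O
OOOOOOOOOOOOOOOO
O_______________O
OO______________OO
O_O_____________O_O

Derivation:
r0=0: O
r1=1: OO
r2=10: O_O
r3=11: OOOO
r4=100: O___O
r5=101: OO__OO
r6=110: O_O_O_O
r7=111: OOOOOOOO
r8=1000: O_______O
r9=1001: OO______OO
r10=1010: O_O_____O_O
r11=1011: OOOO____OOOO
r12=1100: O___O___O___O
r13=1101: OO__OO__OO__OO
r14=1110: O_O_O_O_O_O_O_O
r15=1111: OOOOOOOOOOOOOOOO
r16=10000: O_______________O
r17=10001: OO______________OO
r18=10010: O_O_____________O_O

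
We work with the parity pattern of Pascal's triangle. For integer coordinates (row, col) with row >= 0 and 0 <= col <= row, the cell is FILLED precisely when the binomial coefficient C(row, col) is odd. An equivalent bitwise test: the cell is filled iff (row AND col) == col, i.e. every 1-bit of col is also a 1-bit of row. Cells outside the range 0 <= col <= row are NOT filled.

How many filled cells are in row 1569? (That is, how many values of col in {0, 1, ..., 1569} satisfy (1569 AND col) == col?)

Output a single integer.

1569 in binary = 11000100001
popcount(1569) = number of 1-bits in 11000100001 = 4
A col c satisfies (1569 AND c) == c iff every set bit of c is also set in 1569; each of the 4 set bits of 1569 can independently be on or off in c.
count = 2^4 = 16

Answer: 16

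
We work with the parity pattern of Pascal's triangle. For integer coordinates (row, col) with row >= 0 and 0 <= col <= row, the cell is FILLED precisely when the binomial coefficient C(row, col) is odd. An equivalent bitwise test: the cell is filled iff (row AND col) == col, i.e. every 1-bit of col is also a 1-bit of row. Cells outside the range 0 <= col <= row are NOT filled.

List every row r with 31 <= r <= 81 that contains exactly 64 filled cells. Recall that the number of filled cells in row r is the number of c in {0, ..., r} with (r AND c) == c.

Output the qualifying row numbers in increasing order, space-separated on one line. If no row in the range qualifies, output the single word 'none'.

Row r has 2^popcount(r) filled cells, so we need popcount(r) = log2(64) = 6.
Scan r = 31..81 and keep those with exactly 6 one-bits:
r=31=11111 popcount=5 -> skip
r=32=100000 popcount=1 -> skip
r=33=100001 popcount=2 -> skip
r=34=100010 popcount=2 -> skip
r=35=100011 popcount=3 -> skip
r=36=100100 popcount=2 -> skip
r=37=100101 popcount=3 -> skip
r=38=100110 popcount=3 -> skip
r=39=100111 popcount=4 -> skip
r=40=101000 popcount=2 -> skip
r=41=101001 popcount=3 -> skip
r=42=101010 popcount=3 -> skip
r=43=101011 popcount=4 -> skip
r=44=101100 popcount=3 -> skip
r=45=101101 popcount=4 -> skip
r=46=101110 popcount=4 -> skip
r=47=101111 popcount=5 -> skip
r=48=110000 popcount=2 -> skip
r=49=110001 popcount=3 -> skip
r=50=110010 popcount=3 -> skip
r=51=110011 popcount=4 -> skip
r=52=110100 popcount=3 -> skip
r=53=110101 popcount=4 -> skip
r=54=110110 popcount=4 -> skip
r=55=110111 popcount=5 -> skip
r=56=111000 popcount=3 -> skip
r=57=111001 popcount=4 -> skip
r=58=111010 popcount=4 -> skip
r=59=111011 popcount=5 -> skip
r=60=111100 popcount=4 -> skip
r=61=111101 popcount=5 -> skip
r=62=111110 popcount=5 -> skip
r=63=111111 popcount=6 -> KEEP
r=64=1000000 popcount=1 -> skip
r=65=1000001 popcount=2 -> skip
r=66=1000010 popcount=2 -> skip
r=67=1000011 popcount=3 -> skip
r=68=1000100 popcount=2 -> skip
r=69=1000101 popcount=3 -> skip
r=70=1000110 popcount=3 -> skip
r=71=1000111 popcount=4 -> skip
r=72=1001000 popcount=2 -> skip
r=73=1001001 popcount=3 -> skip
r=74=1001010 popcount=3 -> skip
r=75=1001011 popcount=4 -> skip
r=76=1001100 popcount=3 -> skip
r=77=1001101 popcount=4 -> skip
r=78=1001110 popcount=4 -> skip
r=79=1001111 popcount=5 -> skip
r=80=1010000 popcount=2 -> skip
r=81=1010001 popcount=3 -> skip
Kept rows: 63

Answer: 63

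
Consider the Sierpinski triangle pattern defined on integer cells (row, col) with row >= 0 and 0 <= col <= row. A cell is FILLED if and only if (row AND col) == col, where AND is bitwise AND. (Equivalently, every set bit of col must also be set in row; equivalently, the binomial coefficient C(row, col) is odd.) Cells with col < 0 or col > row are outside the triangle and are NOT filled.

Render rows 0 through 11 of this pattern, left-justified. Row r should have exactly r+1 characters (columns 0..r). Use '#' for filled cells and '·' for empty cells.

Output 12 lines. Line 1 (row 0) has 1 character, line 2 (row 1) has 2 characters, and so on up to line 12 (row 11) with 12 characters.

Answer: #
##
#·#
####
#···#
##··##
#·#·#·#
########
#·······#
##······##
#·#·····#·#
####····####

Derivation:
r0=0: #
r1=1: ##
r2=10: #·#
r3=11: ####
r4=100: #···#
r5=101: ##··##
r6=110: #·#·#·#
r7=111: ########
r8=1000: #·······#
r9=1001: ##······##
r10=1010: #·#·····#·#
r11=1011: ####····####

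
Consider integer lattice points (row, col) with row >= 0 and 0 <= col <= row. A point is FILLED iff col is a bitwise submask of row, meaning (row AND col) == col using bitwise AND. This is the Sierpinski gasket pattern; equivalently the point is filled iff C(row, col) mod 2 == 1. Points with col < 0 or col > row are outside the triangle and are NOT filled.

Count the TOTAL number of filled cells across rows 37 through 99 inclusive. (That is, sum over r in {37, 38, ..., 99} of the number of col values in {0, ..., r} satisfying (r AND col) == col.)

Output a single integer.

r37=100101 pc3: +8 =8
r38=100110 pc3: +8 =16
r39=100111 pc4: +16 =32
r40=101000 pc2: +4 =36
r41=101001 pc3: +8 =44
r42=101010 pc3: +8 =52
r43=101011 pc4: +16 =68
r44=101100 pc3: +8 =76
r45=101101 pc4: +16 =92
r46=101110 pc4: +16 =108
r47=101111 pc5: +32 =140
r48=110000 pc2: +4 =144
r49=110001 pc3: +8 =152
r50=110010 pc3: +8 =160
r51=110011 pc4: +16 =176
r52=110100 pc3: +8 =184
r53=110101 pc4: +16 =200
r54=110110 pc4: +16 =216
r55=110111 pc5: +32 =248
r56=111000 pc3: +8 =256
r57=111001 pc4: +16 =272
r58=111010 pc4: +16 =288
r59=111011 pc5: +32 =320
r60=111100 pc4: +16 =336
r61=111101 pc5: +32 =368
r62=111110 pc5: +32 =400
r63=111111 pc6: +64 =464
r64=1000000 pc1: +2 =466
r65=1000001 pc2: +4 =470
r66=1000010 pc2: +4 =474
r67=1000011 pc3: +8 =482
r68=1000100 pc2: +4 =486
r69=1000101 pc3: +8 =494
r70=1000110 pc3: +8 =502
r71=1000111 pc4: +16 =518
r72=1001000 pc2: +4 =522
r73=1001001 pc3: +8 =530
r74=1001010 pc3: +8 =538
r75=1001011 pc4: +16 =554
r76=1001100 pc3: +8 =562
r77=1001101 pc4: +16 =578
r78=1001110 pc4: +16 =594
r79=1001111 pc5: +32 =626
r80=1010000 pc2: +4 =630
r81=1010001 pc3: +8 =638
r82=1010010 pc3: +8 =646
r83=1010011 pc4: +16 =662
r84=1010100 pc3: +8 =670
r85=1010101 pc4: +16 =686
r86=1010110 pc4: +16 =702
r87=1010111 pc5: +32 =734
r88=1011000 pc3: +8 =742
r89=1011001 pc4: +16 =758
r90=1011010 pc4: +16 =774
r91=1011011 pc5: +32 =806
r92=1011100 pc4: +16 =822
r93=1011101 pc5: +32 =854
r94=1011110 pc5: +32 =886
r95=1011111 pc6: +64 =950
r96=1100000 pc2: +4 =954
r97=1100001 pc3: +8 =962
r98=1100010 pc3: +8 =970
r99=1100011 pc4: +16 =986

Answer: 986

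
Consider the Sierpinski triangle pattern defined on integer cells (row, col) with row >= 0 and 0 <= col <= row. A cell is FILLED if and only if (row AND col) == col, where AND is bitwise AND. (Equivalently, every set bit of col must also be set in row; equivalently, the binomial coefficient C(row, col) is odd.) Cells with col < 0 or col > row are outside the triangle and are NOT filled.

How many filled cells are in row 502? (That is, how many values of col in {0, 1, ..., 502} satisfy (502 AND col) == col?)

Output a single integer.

Answer: 128

Derivation:
502 in binary = 111110110
popcount(502) = number of 1-bits in 111110110 = 7
A col c satisfies (502 AND c) == c iff every set bit of c is also set in 502; each of the 7 set bits of 502 can independently be on or off in c.
count = 2^7 = 128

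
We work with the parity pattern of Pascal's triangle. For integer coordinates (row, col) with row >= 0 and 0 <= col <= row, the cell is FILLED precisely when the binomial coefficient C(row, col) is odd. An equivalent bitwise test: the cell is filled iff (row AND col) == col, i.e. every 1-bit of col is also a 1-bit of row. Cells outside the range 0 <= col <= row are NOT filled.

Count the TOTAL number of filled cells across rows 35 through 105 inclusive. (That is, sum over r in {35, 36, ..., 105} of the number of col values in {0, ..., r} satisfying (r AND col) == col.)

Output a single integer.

r35=100011 pc3: +8 =8
r36=100100 pc2: +4 =12
r37=100101 pc3: +8 =20
r38=100110 pc3: +8 =28
r39=100111 pc4: +16 =44
r40=101000 pc2: +4 =48
r41=101001 pc3: +8 =56
r42=101010 pc3: +8 =64
r43=101011 pc4: +16 =80
r44=101100 pc3: +8 =88
r45=101101 pc4: +16 =104
r46=101110 pc4: +16 =120
r47=101111 pc5: +32 =152
r48=110000 pc2: +4 =156
r49=110001 pc3: +8 =164
r50=110010 pc3: +8 =172
r51=110011 pc4: +16 =188
r52=110100 pc3: +8 =196
r53=110101 pc4: +16 =212
r54=110110 pc4: +16 =228
r55=110111 pc5: +32 =260
r56=111000 pc3: +8 =268
r57=111001 pc4: +16 =284
r58=111010 pc4: +16 =300
r59=111011 pc5: +32 =332
r60=111100 pc4: +16 =348
r61=111101 pc5: +32 =380
r62=111110 pc5: +32 =412
r63=111111 pc6: +64 =476
r64=1000000 pc1: +2 =478
r65=1000001 pc2: +4 =482
r66=1000010 pc2: +4 =486
r67=1000011 pc3: +8 =494
r68=1000100 pc2: +4 =498
r69=1000101 pc3: +8 =506
r70=1000110 pc3: +8 =514
r71=1000111 pc4: +16 =530
r72=1001000 pc2: +4 =534
r73=1001001 pc3: +8 =542
r74=1001010 pc3: +8 =550
r75=1001011 pc4: +16 =566
r76=1001100 pc3: +8 =574
r77=1001101 pc4: +16 =590
r78=1001110 pc4: +16 =606
r79=1001111 pc5: +32 =638
r80=1010000 pc2: +4 =642
r81=1010001 pc3: +8 =650
r82=1010010 pc3: +8 =658
r83=1010011 pc4: +16 =674
r84=1010100 pc3: +8 =682
r85=1010101 pc4: +16 =698
r86=1010110 pc4: +16 =714
r87=1010111 pc5: +32 =746
r88=1011000 pc3: +8 =754
r89=1011001 pc4: +16 =770
r90=1011010 pc4: +16 =786
r91=1011011 pc5: +32 =818
r92=1011100 pc4: +16 =834
r93=1011101 pc5: +32 =866
r94=1011110 pc5: +32 =898
r95=1011111 pc6: +64 =962
r96=1100000 pc2: +4 =966
r97=1100001 pc3: +8 =974
r98=1100010 pc3: +8 =982
r99=1100011 pc4: +16 =998
r100=1100100 pc3: +8 =1006
r101=1100101 pc4: +16 =1022
r102=1100110 pc4: +16 =1038
r103=1100111 pc5: +32 =1070
r104=1101000 pc3: +8 =1078
r105=1101001 pc4: +16 =1094

Answer: 1094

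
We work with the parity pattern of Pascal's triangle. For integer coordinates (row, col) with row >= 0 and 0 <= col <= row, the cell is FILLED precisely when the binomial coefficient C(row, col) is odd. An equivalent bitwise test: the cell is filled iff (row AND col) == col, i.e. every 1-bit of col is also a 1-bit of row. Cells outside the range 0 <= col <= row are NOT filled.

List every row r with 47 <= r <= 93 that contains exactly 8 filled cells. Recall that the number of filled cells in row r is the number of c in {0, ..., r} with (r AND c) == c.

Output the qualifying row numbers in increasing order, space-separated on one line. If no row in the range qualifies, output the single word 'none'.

Answer: 49 50 52 56 67 69 70 73 74 76 81 82 84 88

Derivation:
Row r has 2^popcount(r) filled cells, so we need popcount(r) = log2(8) = 3.
Scan r = 47..93 and keep those with exactly 3 one-bits:
r=47=101111 popcount=5 -> skip
r=48=110000 popcount=2 -> skip
r=49=110001 popcount=3 -> KEEP
r=50=110010 popcount=3 -> KEEP
r=51=110011 popcount=4 -> skip
r=52=110100 popcount=3 -> KEEP
r=53=110101 popcount=4 -> skip
r=54=110110 popcount=4 -> skip
r=55=110111 popcount=5 -> skip
r=56=111000 popcount=3 -> KEEP
r=57=111001 popcount=4 -> skip
r=58=111010 popcount=4 -> skip
r=59=111011 popcount=5 -> skip
r=60=111100 popcount=4 -> skip
r=61=111101 popcount=5 -> skip
r=62=111110 popcount=5 -> skip
r=63=111111 popcount=6 -> skip
r=64=1000000 popcount=1 -> skip
r=65=1000001 popcount=2 -> skip
r=66=1000010 popcount=2 -> skip
r=67=1000011 popcount=3 -> KEEP
r=68=1000100 popcount=2 -> skip
r=69=1000101 popcount=3 -> KEEP
r=70=1000110 popcount=3 -> KEEP
r=71=1000111 popcount=4 -> skip
r=72=1001000 popcount=2 -> skip
r=73=1001001 popcount=3 -> KEEP
r=74=1001010 popcount=3 -> KEEP
r=75=1001011 popcount=4 -> skip
r=76=1001100 popcount=3 -> KEEP
r=77=1001101 popcount=4 -> skip
r=78=1001110 popcount=4 -> skip
r=79=1001111 popcount=5 -> skip
r=80=1010000 popcount=2 -> skip
r=81=1010001 popcount=3 -> KEEP
r=82=1010010 popcount=3 -> KEEP
r=83=1010011 popcount=4 -> skip
r=84=1010100 popcount=3 -> KEEP
r=85=1010101 popcount=4 -> skip
r=86=1010110 popcount=4 -> skip
r=87=1010111 popcount=5 -> skip
r=88=1011000 popcount=3 -> KEEP
r=89=1011001 popcount=4 -> skip
r=90=1011010 popcount=4 -> skip
r=91=1011011 popcount=5 -> skip
r=92=1011100 popcount=4 -> skip
r=93=1011101 popcount=5 -> skip
Kept rows: 49 50 52 56 67 69 70 73 74 76 81 82 84 88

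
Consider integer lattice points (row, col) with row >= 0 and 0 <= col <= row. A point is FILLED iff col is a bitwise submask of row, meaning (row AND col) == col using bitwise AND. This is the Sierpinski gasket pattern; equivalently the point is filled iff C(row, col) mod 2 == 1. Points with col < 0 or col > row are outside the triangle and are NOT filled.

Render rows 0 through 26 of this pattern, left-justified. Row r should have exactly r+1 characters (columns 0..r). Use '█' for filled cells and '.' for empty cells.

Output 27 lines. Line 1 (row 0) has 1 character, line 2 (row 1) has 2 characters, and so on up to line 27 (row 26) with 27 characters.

Answer: █
██
█.█
████
█...█
██..██
█.█.█.█
████████
█.......█
██......██
█.█.....█.█
████....████
█...█...█...█
██..██..██..██
█.█.█.█.█.█.█.█
████████████████
█...............█
██..............██
█.█.............█.█
████............████
█...█...........█...█
██..██..........██..██
█.█.█.█.........█.█.█.█
████████........████████
█.......█.......█.......█
██......██......██......██
█.█.....█.█.....█.█.....█.█

Derivation:
r0=0: █
r1=1: ██
r2=10: █.█
r3=11: ████
r4=100: █...█
r5=101: ██..██
r6=110: █.█.█.█
r7=111: ████████
r8=1000: █.......█
r9=1001: ██......██
r10=1010: █.█.....█.█
r11=1011: ████....████
r12=1100: █...█...█...█
r13=1101: ██..██..██..██
r14=1110: █.█.█.█.█.█.█.█
r15=1111: ████████████████
r16=10000: █...............█
r17=10001: ██..............██
r18=10010: █.█.............█.█
r19=10011: ████............████
r20=10100: █...█...........█...█
r21=10101: ██..██..........██..██
r22=10110: █.█.█.█.........█.█.█.█
r23=10111: ████████........████████
r24=11000: █.......█.......█.......█
r25=11001: ██......██......██......██
r26=11010: █.█.....█.█.....█.█.....█.█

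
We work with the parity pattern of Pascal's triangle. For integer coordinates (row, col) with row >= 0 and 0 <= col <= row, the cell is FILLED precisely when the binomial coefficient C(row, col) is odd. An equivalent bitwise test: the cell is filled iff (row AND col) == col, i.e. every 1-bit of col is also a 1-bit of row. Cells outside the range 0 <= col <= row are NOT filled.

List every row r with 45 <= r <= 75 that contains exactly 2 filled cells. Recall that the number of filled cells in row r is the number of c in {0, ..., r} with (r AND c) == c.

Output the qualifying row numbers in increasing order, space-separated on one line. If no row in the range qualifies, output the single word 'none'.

Row r has 2^popcount(r) filled cells, so we need popcount(r) = log2(2) = 1.
Scan r = 45..75 and keep those with exactly 1 one-bits:
r=45=101101 popcount=4 -> skip
r=46=101110 popcount=4 -> skip
r=47=101111 popcount=5 -> skip
r=48=110000 popcount=2 -> skip
r=49=110001 popcount=3 -> skip
r=50=110010 popcount=3 -> skip
r=51=110011 popcount=4 -> skip
r=52=110100 popcount=3 -> skip
r=53=110101 popcount=4 -> skip
r=54=110110 popcount=4 -> skip
r=55=110111 popcount=5 -> skip
r=56=111000 popcount=3 -> skip
r=57=111001 popcount=4 -> skip
r=58=111010 popcount=4 -> skip
r=59=111011 popcount=5 -> skip
r=60=111100 popcount=4 -> skip
r=61=111101 popcount=5 -> skip
r=62=111110 popcount=5 -> skip
r=63=111111 popcount=6 -> skip
r=64=1000000 popcount=1 -> KEEP
r=65=1000001 popcount=2 -> skip
r=66=1000010 popcount=2 -> skip
r=67=1000011 popcount=3 -> skip
r=68=1000100 popcount=2 -> skip
r=69=1000101 popcount=3 -> skip
r=70=1000110 popcount=3 -> skip
r=71=1000111 popcount=4 -> skip
r=72=1001000 popcount=2 -> skip
r=73=1001001 popcount=3 -> skip
r=74=1001010 popcount=3 -> skip
r=75=1001011 popcount=4 -> skip
Kept rows: 64

Answer: 64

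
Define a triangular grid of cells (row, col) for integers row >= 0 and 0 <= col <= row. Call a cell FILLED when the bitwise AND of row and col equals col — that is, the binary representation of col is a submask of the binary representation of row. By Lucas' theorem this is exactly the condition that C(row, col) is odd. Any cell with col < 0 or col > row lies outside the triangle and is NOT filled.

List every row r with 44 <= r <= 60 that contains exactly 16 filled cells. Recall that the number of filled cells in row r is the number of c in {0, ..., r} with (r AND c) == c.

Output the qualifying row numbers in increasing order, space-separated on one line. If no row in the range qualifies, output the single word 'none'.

Row r has 2^popcount(r) filled cells, so we need popcount(r) = log2(16) = 4.
Scan r = 44..60 and keep those with exactly 4 one-bits:
r=44=101100 popcount=3 -> skip
r=45=101101 popcount=4 -> KEEP
r=46=101110 popcount=4 -> KEEP
r=47=101111 popcount=5 -> skip
r=48=110000 popcount=2 -> skip
r=49=110001 popcount=3 -> skip
r=50=110010 popcount=3 -> skip
r=51=110011 popcount=4 -> KEEP
r=52=110100 popcount=3 -> skip
r=53=110101 popcount=4 -> KEEP
r=54=110110 popcount=4 -> KEEP
r=55=110111 popcount=5 -> skip
r=56=111000 popcount=3 -> skip
r=57=111001 popcount=4 -> KEEP
r=58=111010 popcount=4 -> KEEP
r=59=111011 popcount=5 -> skip
r=60=111100 popcount=4 -> KEEP
Kept rows: 45 46 51 53 54 57 58 60

Answer: 45 46 51 53 54 57 58 60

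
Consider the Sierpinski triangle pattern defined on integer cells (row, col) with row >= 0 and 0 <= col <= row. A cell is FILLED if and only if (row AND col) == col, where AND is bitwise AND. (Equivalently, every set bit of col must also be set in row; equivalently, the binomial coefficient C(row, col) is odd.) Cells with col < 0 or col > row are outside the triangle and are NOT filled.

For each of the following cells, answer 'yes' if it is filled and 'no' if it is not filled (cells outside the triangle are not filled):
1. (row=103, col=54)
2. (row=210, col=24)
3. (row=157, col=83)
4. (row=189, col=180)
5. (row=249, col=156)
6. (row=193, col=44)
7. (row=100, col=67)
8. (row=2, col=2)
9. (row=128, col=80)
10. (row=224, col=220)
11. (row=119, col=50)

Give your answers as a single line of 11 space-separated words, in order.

Answer: no no no yes no no no yes no no yes

Derivation:
(103,54): row=0b1100111, col=0b110110, row AND col = 0b100110 = 38; 38 != 54 -> empty
(210,24): row=0b11010010, col=0b11000, row AND col = 0b10000 = 16; 16 != 24 -> empty
(157,83): row=0b10011101, col=0b1010011, row AND col = 0b10001 = 17; 17 != 83 -> empty
(189,180): row=0b10111101, col=0b10110100, row AND col = 0b10110100 = 180; 180 == 180 -> filled
(249,156): row=0b11111001, col=0b10011100, row AND col = 0b10011000 = 152; 152 != 156 -> empty
(193,44): row=0b11000001, col=0b101100, row AND col = 0b0 = 0; 0 != 44 -> empty
(100,67): row=0b1100100, col=0b1000011, row AND col = 0b1000000 = 64; 64 != 67 -> empty
(2,2): row=0b10, col=0b10, row AND col = 0b10 = 2; 2 == 2 -> filled
(128,80): row=0b10000000, col=0b1010000, row AND col = 0b0 = 0; 0 != 80 -> empty
(224,220): row=0b11100000, col=0b11011100, row AND col = 0b11000000 = 192; 192 != 220 -> empty
(119,50): row=0b1110111, col=0b110010, row AND col = 0b110010 = 50; 50 == 50 -> filled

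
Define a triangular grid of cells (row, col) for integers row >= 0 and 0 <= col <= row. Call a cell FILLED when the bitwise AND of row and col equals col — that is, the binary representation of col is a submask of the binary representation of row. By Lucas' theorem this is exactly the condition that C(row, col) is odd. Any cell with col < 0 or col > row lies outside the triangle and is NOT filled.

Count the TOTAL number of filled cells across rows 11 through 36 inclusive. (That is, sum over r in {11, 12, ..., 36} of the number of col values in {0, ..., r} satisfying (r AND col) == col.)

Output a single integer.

r11=1011 pc3: +8 =8
r12=1100 pc2: +4 =12
r13=1101 pc3: +8 =20
r14=1110 pc3: +8 =28
r15=1111 pc4: +16 =44
r16=10000 pc1: +2 =46
r17=10001 pc2: +4 =50
r18=10010 pc2: +4 =54
r19=10011 pc3: +8 =62
r20=10100 pc2: +4 =66
r21=10101 pc3: +8 =74
r22=10110 pc3: +8 =82
r23=10111 pc4: +16 =98
r24=11000 pc2: +4 =102
r25=11001 pc3: +8 =110
r26=11010 pc3: +8 =118
r27=11011 pc4: +16 =134
r28=11100 pc3: +8 =142
r29=11101 pc4: +16 =158
r30=11110 pc4: +16 =174
r31=11111 pc5: +32 =206
r32=100000 pc1: +2 =208
r33=100001 pc2: +4 =212
r34=100010 pc2: +4 =216
r35=100011 pc3: +8 =224
r36=100100 pc2: +4 =228

Answer: 228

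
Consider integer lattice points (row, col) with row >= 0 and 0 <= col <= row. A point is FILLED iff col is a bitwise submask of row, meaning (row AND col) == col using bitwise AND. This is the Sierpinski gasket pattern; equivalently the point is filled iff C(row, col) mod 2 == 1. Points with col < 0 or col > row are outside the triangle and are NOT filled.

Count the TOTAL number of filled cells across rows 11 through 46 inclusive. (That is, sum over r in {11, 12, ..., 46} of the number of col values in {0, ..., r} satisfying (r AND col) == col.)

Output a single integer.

Answer: 336

Derivation:
r11=1011 pc3: +8 =8
r12=1100 pc2: +4 =12
r13=1101 pc3: +8 =20
r14=1110 pc3: +8 =28
r15=1111 pc4: +16 =44
r16=10000 pc1: +2 =46
r17=10001 pc2: +4 =50
r18=10010 pc2: +4 =54
r19=10011 pc3: +8 =62
r20=10100 pc2: +4 =66
r21=10101 pc3: +8 =74
r22=10110 pc3: +8 =82
r23=10111 pc4: +16 =98
r24=11000 pc2: +4 =102
r25=11001 pc3: +8 =110
r26=11010 pc3: +8 =118
r27=11011 pc4: +16 =134
r28=11100 pc3: +8 =142
r29=11101 pc4: +16 =158
r30=11110 pc4: +16 =174
r31=11111 pc5: +32 =206
r32=100000 pc1: +2 =208
r33=100001 pc2: +4 =212
r34=100010 pc2: +4 =216
r35=100011 pc3: +8 =224
r36=100100 pc2: +4 =228
r37=100101 pc3: +8 =236
r38=100110 pc3: +8 =244
r39=100111 pc4: +16 =260
r40=101000 pc2: +4 =264
r41=101001 pc3: +8 =272
r42=101010 pc3: +8 =280
r43=101011 pc4: +16 =296
r44=101100 pc3: +8 =304
r45=101101 pc4: +16 =320
r46=101110 pc4: +16 =336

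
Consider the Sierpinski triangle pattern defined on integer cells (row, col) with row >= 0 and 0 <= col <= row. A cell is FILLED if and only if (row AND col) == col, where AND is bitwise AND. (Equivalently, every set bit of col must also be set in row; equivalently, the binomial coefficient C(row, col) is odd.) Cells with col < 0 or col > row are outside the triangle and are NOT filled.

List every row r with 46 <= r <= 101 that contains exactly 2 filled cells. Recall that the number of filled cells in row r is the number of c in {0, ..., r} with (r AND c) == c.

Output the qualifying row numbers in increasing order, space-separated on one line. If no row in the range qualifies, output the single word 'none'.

Answer: 64

Derivation:
Row r has 2^popcount(r) filled cells, so we need popcount(r) = log2(2) = 1.
Scan r = 46..101 and keep those with exactly 1 one-bits:
r=46=101110 popcount=4 -> skip
r=47=101111 popcount=5 -> skip
r=48=110000 popcount=2 -> skip
r=49=110001 popcount=3 -> skip
r=50=110010 popcount=3 -> skip
r=51=110011 popcount=4 -> skip
r=52=110100 popcount=3 -> skip
r=53=110101 popcount=4 -> skip
r=54=110110 popcount=4 -> skip
r=55=110111 popcount=5 -> skip
r=56=111000 popcount=3 -> skip
r=57=111001 popcount=4 -> skip
r=58=111010 popcount=4 -> skip
r=59=111011 popcount=5 -> skip
r=60=111100 popcount=4 -> skip
r=61=111101 popcount=5 -> skip
r=62=111110 popcount=5 -> skip
r=63=111111 popcount=6 -> skip
r=64=1000000 popcount=1 -> KEEP
r=65=1000001 popcount=2 -> skip
r=66=1000010 popcount=2 -> skip
r=67=1000011 popcount=3 -> skip
r=68=1000100 popcount=2 -> skip
r=69=1000101 popcount=3 -> skip
r=70=1000110 popcount=3 -> skip
r=71=1000111 popcount=4 -> skip
r=72=1001000 popcount=2 -> skip
r=73=1001001 popcount=3 -> skip
r=74=1001010 popcount=3 -> skip
r=75=1001011 popcount=4 -> skip
r=76=1001100 popcount=3 -> skip
r=77=1001101 popcount=4 -> skip
r=78=1001110 popcount=4 -> skip
r=79=1001111 popcount=5 -> skip
r=80=1010000 popcount=2 -> skip
r=81=1010001 popcount=3 -> skip
r=82=1010010 popcount=3 -> skip
r=83=1010011 popcount=4 -> skip
r=84=1010100 popcount=3 -> skip
r=85=1010101 popcount=4 -> skip
r=86=1010110 popcount=4 -> skip
r=87=1010111 popcount=5 -> skip
r=88=1011000 popcount=3 -> skip
r=89=1011001 popcount=4 -> skip
r=90=1011010 popcount=4 -> skip
r=91=1011011 popcount=5 -> skip
r=92=1011100 popcount=4 -> skip
r=93=1011101 popcount=5 -> skip
r=94=1011110 popcount=5 -> skip
r=95=1011111 popcount=6 -> skip
r=96=1100000 popcount=2 -> skip
r=97=1100001 popcount=3 -> skip
r=98=1100010 popcount=3 -> skip
r=99=1100011 popcount=4 -> skip
r=100=1100100 popcount=3 -> skip
r=101=1100101 popcount=4 -> skip
Kept rows: 64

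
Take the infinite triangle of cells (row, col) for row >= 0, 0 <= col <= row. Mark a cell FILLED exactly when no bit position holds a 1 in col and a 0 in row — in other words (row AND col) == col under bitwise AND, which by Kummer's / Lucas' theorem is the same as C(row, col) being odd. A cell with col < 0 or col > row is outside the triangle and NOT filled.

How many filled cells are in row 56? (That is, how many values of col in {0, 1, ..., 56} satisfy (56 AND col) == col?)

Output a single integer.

56 in binary = 111000
popcount(56) = number of 1-bits in 111000 = 3
A col c satisfies (56 AND c) == c iff every set bit of c is also set in 56; each of the 3 set bits of 56 can independently be on or off in c.
count = 2^3 = 8

Answer: 8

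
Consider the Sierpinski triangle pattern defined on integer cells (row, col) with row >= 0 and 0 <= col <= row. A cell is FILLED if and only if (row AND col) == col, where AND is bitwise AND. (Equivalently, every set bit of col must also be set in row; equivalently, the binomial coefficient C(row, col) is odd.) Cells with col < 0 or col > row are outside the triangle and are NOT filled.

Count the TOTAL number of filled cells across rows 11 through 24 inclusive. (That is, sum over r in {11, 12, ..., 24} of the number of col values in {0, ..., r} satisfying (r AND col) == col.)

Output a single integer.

Answer: 102

Derivation:
r11=1011 pc3: +8 =8
r12=1100 pc2: +4 =12
r13=1101 pc3: +8 =20
r14=1110 pc3: +8 =28
r15=1111 pc4: +16 =44
r16=10000 pc1: +2 =46
r17=10001 pc2: +4 =50
r18=10010 pc2: +4 =54
r19=10011 pc3: +8 =62
r20=10100 pc2: +4 =66
r21=10101 pc3: +8 =74
r22=10110 pc3: +8 =82
r23=10111 pc4: +16 =98
r24=11000 pc2: +4 =102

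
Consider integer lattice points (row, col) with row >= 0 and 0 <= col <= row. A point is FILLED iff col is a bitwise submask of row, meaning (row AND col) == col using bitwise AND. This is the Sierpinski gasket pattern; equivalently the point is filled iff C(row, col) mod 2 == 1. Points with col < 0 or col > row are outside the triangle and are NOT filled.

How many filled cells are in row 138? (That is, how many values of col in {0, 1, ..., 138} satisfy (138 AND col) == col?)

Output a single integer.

138 in binary = 10001010
popcount(138) = number of 1-bits in 10001010 = 3
A col c satisfies (138 AND c) == c iff every set bit of c is also set in 138; each of the 3 set bits of 138 can independently be on or off in c.
count = 2^3 = 8

Answer: 8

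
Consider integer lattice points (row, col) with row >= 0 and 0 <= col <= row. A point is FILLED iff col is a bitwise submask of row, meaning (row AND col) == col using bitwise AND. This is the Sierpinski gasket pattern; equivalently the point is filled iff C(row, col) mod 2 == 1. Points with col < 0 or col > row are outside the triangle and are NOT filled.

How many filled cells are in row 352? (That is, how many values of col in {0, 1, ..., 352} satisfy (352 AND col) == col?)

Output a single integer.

Answer: 8

Derivation:
352 in binary = 101100000
popcount(352) = number of 1-bits in 101100000 = 3
A col c satisfies (352 AND c) == c iff every set bit of c is also set in 352; each of the 3 set bits of 352 can independently be on or off in c.
count = 2^3 = 8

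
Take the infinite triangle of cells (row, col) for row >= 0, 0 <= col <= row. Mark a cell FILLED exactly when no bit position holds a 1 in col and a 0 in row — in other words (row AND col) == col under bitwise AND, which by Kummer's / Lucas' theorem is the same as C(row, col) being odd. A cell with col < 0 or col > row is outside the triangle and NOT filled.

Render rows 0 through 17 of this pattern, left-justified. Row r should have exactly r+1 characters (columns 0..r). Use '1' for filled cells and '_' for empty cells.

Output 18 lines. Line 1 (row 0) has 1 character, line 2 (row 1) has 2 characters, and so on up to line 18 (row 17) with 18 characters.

Answer: 1
11
1_1
1111
1___1
11__11
1_1_1_1
11111111
1_______1
11______11
1_1_____1_1
1111____1111
1___1___1___1
11__11__11__11
1_1_1_1_1_1_1_1
1111111111111111
1_______________1
11______________11

Derivation:
r0=0: 1
r1=1: 11
r2=10: 1_1
r3=11: 1111
r4=100: 1___1
r5=101: 11__11
r6=110: 1_1_1_1
r7=111: 11111111
r8=1000: 1_______1
r9=1001: 11______11
r10=1010: 1_1_____1_1
r11=1011: 1111____1111
r12=1100: 1___1___1___1
r13=1101: 11__11__11__11
r14=1110: 1_1_1_1_1_1_1_1
r15=1111: 1111111111111111
r16=10000: 1_______________1
r17=10001: 11______________11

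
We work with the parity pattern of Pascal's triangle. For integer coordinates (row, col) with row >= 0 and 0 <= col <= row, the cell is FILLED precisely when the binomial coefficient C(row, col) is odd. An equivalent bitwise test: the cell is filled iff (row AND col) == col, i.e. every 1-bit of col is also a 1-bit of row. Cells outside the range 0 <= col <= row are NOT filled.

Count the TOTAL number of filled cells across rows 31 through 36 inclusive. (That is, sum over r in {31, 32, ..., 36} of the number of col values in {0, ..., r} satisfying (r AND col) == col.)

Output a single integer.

r31=11111 pc5: +32 =32
r32=100000 pc1: +2 =34
r33=100001 pc2: +4 =38
r34=100010 pc2: +4 =42
r35=100011 pc3: +8 =50
r36=100100 pc2: +4 =54

Answer: 54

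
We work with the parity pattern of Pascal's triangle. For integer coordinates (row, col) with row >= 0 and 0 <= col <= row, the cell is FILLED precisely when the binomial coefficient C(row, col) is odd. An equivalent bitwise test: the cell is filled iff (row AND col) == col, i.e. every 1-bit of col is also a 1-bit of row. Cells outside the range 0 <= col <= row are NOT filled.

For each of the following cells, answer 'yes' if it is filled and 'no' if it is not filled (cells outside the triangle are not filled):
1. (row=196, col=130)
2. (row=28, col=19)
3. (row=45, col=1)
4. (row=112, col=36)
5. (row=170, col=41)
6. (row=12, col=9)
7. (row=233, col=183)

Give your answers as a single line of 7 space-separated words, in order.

Answer: no no yes no no no no

Derivation:
(196,130): row=0b11000100, col=0b10000010, row AND col = 0b10000000 = 128; 128 != 130 -> empty
(28,19): row=0b11100, col=0b10011, row AND col = 0b10000 = 16; 16 != 19 -> empty
(45,1): row=0b101101, col=0b1, row AND col = 0b1 = 1; 1 == 1 -> filled
(112,36): row=0b1110000, col=0b100100, row AND col = 0b100000 = 32; 32 != 36 -> empty
(170,41): row=0b10101010, col=0b101001, row AND col = 0b101000 = 40; 40 != 41 -> empty
(12,9): row=0b1100, col=0b1001, row AND col = 0b1000 = 8; 8 != 9 -> empty
(233,183): row=0b11101001, col=0b10110111, row AND col = 0b10100001 = 161; 161 != 183 -> empty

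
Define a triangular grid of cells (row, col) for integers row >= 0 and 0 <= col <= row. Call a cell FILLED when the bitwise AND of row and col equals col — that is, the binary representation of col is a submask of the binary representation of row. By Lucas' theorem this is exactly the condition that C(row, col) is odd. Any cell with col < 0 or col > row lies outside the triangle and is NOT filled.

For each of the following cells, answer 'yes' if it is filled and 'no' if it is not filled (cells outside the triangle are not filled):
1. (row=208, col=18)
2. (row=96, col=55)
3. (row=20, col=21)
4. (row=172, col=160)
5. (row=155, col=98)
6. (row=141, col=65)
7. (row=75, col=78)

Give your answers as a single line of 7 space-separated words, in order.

Answer: no no no yes no no no

Derivation:
(208,18): row=0b11010000, col=0b10010, row AND col = 0b10000 = 16; 16 != 18 -> empty
(96,55): row=0b1100000, col=0b110111, row AND col = 0b100000 = 32; 32 != 55 -> empty
(20,21): col outside [0, 20] -> not filled
(172,160): row=0b10101100, col=0b10100000, row AND col = 0b10100000 = 160; 160 == 160 -> filled
(155,98): row=0b10011011, col=0b1100010, row AND col = 0b10 = 2; 2 != 98 -> empty
(141,65): row=0b10001101, col=0b1000001, row AND col = 0b1 = 1; 1 != 65 -> empty
(75,78): col outside [0, 75] -> not filled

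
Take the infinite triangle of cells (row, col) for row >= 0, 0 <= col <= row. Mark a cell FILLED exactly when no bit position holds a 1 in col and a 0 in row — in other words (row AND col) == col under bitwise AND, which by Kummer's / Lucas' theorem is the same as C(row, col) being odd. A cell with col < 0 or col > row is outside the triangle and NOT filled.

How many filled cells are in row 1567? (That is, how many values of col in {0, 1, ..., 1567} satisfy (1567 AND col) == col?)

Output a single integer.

1567 in binary = 11000011111
popcount(1567) = number of 1-bits in 11000011111 = 7
A col c satisfies (1567 AND c) == c iff every set bit of c is also set in 1567; each of the 7 set bits of 1567 can independently be on or off in c.
count = 2^7 = 128

Answer: 128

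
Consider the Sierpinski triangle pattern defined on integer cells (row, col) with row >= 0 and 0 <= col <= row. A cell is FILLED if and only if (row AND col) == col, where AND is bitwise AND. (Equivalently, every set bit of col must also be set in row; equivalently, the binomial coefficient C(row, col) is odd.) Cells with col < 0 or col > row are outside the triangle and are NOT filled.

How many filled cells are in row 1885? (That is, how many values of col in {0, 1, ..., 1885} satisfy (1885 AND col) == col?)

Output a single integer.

Answer: 256

Derivation:
1885 in binary = 11101011101
popcount(1885) = number of 1-bits in 11101011101 = 8
A col c satisfies (1885 AND c) == c iff every set bit of c is also set in 1885; each of the 8 set bits of 1885 can independently be on or off in c.
count = 2^8 = 256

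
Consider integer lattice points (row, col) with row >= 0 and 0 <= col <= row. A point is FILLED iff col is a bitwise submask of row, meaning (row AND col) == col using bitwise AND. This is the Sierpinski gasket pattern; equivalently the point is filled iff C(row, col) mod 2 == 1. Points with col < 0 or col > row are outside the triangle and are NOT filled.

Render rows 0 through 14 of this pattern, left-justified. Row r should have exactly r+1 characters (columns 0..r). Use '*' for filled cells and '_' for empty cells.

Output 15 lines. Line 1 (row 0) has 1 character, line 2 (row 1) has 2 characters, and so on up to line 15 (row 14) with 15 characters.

Answer: *
**
*_*
****
*___*
**__**
*_*_*_*
********
*_______*
**______**
*_*_____*_*
****____****
*___*___*___*
**__**__**__**
*_*_*_*_*_*_*_*

Derivation:
r0=0: *
r1=1: **
r2=10: *_*
r3=11: ****
r4=100: *___*
r5=101: **__**
r6=110: *_*_*_*
r7=111: ********
r8=1000: *_______*
r9=1001: **______**
r10=1010: *_*_____*_*
r11=1011: ****____****
r12=1100: *___*___*___*
r13=1101: **__**__**__**
r14=1110: *_*_*_*_*_*_*_*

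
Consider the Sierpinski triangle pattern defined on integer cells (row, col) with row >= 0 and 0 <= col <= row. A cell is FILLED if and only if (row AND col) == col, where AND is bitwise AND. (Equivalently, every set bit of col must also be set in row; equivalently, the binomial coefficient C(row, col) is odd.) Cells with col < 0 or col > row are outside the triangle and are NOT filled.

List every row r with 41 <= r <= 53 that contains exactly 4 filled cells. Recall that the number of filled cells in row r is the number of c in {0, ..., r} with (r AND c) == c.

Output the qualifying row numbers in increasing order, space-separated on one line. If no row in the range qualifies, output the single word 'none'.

Row r has 2^popcount(r) filled cells, so we need popcount(r) = log2(4) = 2.
Scan r = 41..53 and keep those with exactly 2 one-bits:
r=41=101001 popcount=3 -> skip
r=42=101010 popcount=3 -> skip
r=43=101011 popcount=4 -> skip
r=44=101100 popcount=3 -> skip
r=45=101101 popcount=4 -> skip
r=46=101110 popcount=4 -> skip
r=47=101111 popcount=5 -> skip
r=48=110000 popcount=2 -> KEEP
r=49=110001 popcount=3 -> skip
r=50=110010 popcount=3 -> skip
r=51=110011 popcount=4 -> skip
r=52=110100 popcount=3 -> skip
r=53=110101 popcount=4 -> skip
Kept rows: 48

Answer: 48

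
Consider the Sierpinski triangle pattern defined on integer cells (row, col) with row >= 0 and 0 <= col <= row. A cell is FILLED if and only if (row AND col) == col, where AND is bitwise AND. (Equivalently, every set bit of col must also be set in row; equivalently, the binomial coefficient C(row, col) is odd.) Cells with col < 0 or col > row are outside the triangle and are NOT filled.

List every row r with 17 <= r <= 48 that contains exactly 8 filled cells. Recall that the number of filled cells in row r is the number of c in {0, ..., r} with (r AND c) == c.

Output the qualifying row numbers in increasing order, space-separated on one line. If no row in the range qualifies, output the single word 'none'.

Answer: 19 21 22 25 26 28 35 37 38 41 42 44

Derivation:
Row r has 2^popcount(r) filled cells, so we need popcount(r) = log2(8) = 3.
Scan r = 17..48 and keep those with exactly 3 one-bits:
r=17=10001 popcount=2 -> skip
r=18=10010 popcount=2 -> skip
r=19=10011 popcount=3 -> KEEP
r=20=10100 popcount=2 -> skip
r=21=10101 popcount=3 -> KEEP
r=22=10110 popcount=3 -> KEEP
r=23=10111 popcount=4 -> skip
r=24=11000 popcount=2 -> skip
r=25=11001 popcount=3 -> KEEP
r=26=11010 popcount=3 -> KEEP
r=27=11011 popcount=4 -> skip
r=28=11100 popcount=3 -> KEEP
r=29=11101 popcount=4 -> skip
r=30=11110 popcount=4 -> skip
r=31=11111 popcount=5 -> skip
r=32=100000 popcount=1 -> skip
r=33=100001 popcount=2 -> skip
r=34=100010 popcount=2 -> skip
r=35=100011 popcount=3 -> KEEP
r=36=100100 popcount=2 -> skip
r=37=100101 popcount=3 -> KEEP
r=38=100110 popcount=3 -> KEEP
r=39=100111 popcount=4 -> skip
r=40=101000 popcount=2 -> skip
r=41=101001 popcount=3 -> KEEP
r=42=101010 popcount=3 -> KEEP
r=43=101011 popcount=4 -> skip
r=44=101100 popcount=3 -> KEEP
r=45=101101 popcount=4 -> skip
r=46=101110 popcount=4 -> skip
r=47=101111 popcount=5 -> skip
r=48=110000 popcount=2 -> skip
Kept rows: 19 21 22 25 26 28 35 37 38 41 42 44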